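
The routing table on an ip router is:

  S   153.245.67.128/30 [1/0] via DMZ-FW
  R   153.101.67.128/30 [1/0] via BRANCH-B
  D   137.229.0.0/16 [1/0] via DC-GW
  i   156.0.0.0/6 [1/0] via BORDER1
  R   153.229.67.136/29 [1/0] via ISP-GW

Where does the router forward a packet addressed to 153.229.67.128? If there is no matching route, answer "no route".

No entry's prefix contains 153.229.67.128; there is no default route.

no route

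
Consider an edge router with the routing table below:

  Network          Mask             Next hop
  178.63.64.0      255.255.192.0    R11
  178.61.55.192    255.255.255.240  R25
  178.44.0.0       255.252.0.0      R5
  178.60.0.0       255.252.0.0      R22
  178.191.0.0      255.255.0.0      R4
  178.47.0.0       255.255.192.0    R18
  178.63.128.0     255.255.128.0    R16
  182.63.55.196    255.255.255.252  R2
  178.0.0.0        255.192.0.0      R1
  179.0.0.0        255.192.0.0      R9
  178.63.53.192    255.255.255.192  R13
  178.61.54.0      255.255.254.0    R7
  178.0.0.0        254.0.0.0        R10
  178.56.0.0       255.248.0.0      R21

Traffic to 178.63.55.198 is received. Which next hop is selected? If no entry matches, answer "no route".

R22

Routes whose prefix contains 178.63.55.198:
  178.0.0.0/7 (178.0.0.0 - 179.255.255.255) -> R10
  178.0.0.0/10 (178.0.0.0 - 178.63.255.255) -> R1
  178.56.0.0/13 (178.56.0.0 - 178.63.255.255) -> R21
  178.60.0.0/14 (178.60.0.0 - 178.63.255.255) -> R22
More-specific entries that do NOT match:
  182.63.55.196/30 (182.63.55.196 - 182.63.55.199) does not contain 178.63.55.198
  178.61.55.192/28 (178.61.55.192 - 178.61.55.207) does not contain 178.63.55.198
  178.63.53.192/26 (178.63.53.192 - 178.63.53.255) does not contain 178.63.55.198
  178.61.54.0/23 (178.61.54.0 - 178.61.55.255) does not contain 178.63.55.198
  178.63.64.0/18 (178.63.64.0 - 178.63.127.255) does not contain 178.63.55.198
  178.47.0.0/18 (178.47.0.0 - 178.47.63.255) does not contain 178.63.55.198
  178.63.128.0/17 (178.63.128.0 - 178.63.255.255) does not contain 178.63.55.198
  178.191.0.0/16 (178.191.0.0 - 178.191.255.255) does not contain 178.63.55.198
Longest matching prefix is /14 -> next hop R22.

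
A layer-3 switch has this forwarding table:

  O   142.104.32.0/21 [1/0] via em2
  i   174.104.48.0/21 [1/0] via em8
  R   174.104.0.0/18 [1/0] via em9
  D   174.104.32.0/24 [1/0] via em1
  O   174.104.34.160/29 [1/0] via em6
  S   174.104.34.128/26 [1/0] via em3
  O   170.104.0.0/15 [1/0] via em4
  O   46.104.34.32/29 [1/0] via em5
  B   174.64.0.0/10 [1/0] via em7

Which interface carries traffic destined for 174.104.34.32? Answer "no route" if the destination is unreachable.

em9

Routes whose prefix contains 174.104.34.32:
  174.64.0.0/10 (174.64.0.0 - 174.127.255.255) -> em7
  174.104.0.0/18 (174.104.0.0 - 174.104.63.255) -> em9
More-specific entries that do NOT match:
  174.104.34.160/29 (174.104.34.160 - 174.104.34.167) does not contain 174.104.34.32
  46.104.34.32/29 (46.104.34.32 - 46.104.34.39) does not contain 174.104.34.32
  174.104.34.128/26 (174.104.34.128 - 174.104.34.191) does not contain 174.104.34.32
  174.104.32.0/24 (174.104.32.0 - 174.104.32.255) does not contain 174.104.34.32
  142.104.32.0/21 (142.104.32.0 - 142.104.39.255) does not contain 174.104.34.32
  174.104.48.0/21 (174.104.48.0 - 174.104.55.255) does not contain 174.104.34.32
Longest matching prefix is /18 -> interface em9.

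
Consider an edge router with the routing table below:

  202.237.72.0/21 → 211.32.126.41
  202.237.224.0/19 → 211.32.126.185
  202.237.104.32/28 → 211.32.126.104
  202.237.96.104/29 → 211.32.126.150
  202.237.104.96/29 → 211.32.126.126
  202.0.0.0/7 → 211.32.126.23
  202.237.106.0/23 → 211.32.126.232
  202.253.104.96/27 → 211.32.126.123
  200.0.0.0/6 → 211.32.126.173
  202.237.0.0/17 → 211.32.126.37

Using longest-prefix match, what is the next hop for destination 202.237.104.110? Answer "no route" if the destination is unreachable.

211.32.126.37

Routes whose prefix contains 202.237.104.110:
  200.0.0.0/6 (200.0.0.0 - 203.255.255.255) -> 211.32.126.173
  202.0.0.0/7 (202.0.0.0 - 203.255.255.255) -> 211.32.126.23
  202.237.0.0/17 (202.237.0.0 - 202.237.127.255) -> 211.32.126.37
More-specific entries that do NOT match:
  202.237.96.104/29 (202.237.96.104 - 202.237.96.111) does not contain 202.237.104.110
  202.237.104.96/29 (202.237.104.96 - 202.237.104.103) does not contain 202.237.104.110
  202.237.104.32/28 (202.237.104.32 - 202.237.104.47) does not contain 202.237.104.110
  202.253.104.96/27 (202.253.104.96 - 202.253.104.127) does not contain 202.237.104.110
  202.237.106.0/23 (202.237.106.0 - 202.237.107.255) does not contain 202.237.104.110
  202.237.72.0/21 (202.237.72.0 - 202.237.79.255) does not contain 202.237.104.110
  202.237.224.0/19 (202.237.224.0 - 202.237.255.255) does not contain 202.237.104.110
Longest matching prefix is /17 -> next hop 211.32.126.37.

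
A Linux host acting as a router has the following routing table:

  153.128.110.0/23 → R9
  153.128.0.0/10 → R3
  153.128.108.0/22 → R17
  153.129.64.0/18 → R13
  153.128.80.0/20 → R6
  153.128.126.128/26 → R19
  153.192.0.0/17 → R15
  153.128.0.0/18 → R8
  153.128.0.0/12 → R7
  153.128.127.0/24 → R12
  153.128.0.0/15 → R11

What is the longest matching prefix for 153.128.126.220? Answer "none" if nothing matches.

153.128.0.0/15

Entries matching 153.128.126.220:
  153.128.0.0/10 (153.128.0.0 - 153.191.255.255)
  153.128.0.0/12 (153.128.0.0 - 153.143.255.255)
  153.128.0.0/15 (153.128.0.0 - 153.129.255.255)
Most specific is 153.128.0.0/15.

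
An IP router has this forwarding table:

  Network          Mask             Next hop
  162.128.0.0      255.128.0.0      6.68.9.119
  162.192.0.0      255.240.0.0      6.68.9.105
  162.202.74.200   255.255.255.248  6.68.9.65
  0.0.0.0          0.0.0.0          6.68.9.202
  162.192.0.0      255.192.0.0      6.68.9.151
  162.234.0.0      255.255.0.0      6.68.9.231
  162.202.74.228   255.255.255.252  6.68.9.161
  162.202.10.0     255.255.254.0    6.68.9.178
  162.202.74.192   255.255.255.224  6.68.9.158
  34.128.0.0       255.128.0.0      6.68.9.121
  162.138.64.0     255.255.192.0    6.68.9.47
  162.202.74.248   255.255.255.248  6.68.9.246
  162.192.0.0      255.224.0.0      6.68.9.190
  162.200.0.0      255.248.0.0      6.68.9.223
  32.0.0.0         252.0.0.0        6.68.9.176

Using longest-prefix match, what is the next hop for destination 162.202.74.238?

6.68.9.223

Routes whose prefix contains 162.202.74.238:
  0.0.0.0/0 (default, matches everything) -> 6.68.9.202
  162.128.0.0/9 (162.128.0.0 - 162.255.255.255) -> 6.68.9.119
  162.192.0.0/10 (162.192.0.0 - 162.255.255.255) -> 6.68.9.151
  162.192.0.0/11 (162.192.0.0 - 162.223.255.255) -> 6.68.9.190
  162.192.0.0/12 (162.192.0.0 - 162.207.255.255) -> 6.68.9.105
  162.200.0.0/13 (162.200.0.0 - 162.207.255.255) -> 6.68.9.223
More-specific entries that do NOT match:
  162.202.74.228/30 (162.202.74.228 - 162.202.74.231) does not contain 162.202.74.238
  162.202.74.200/29 (162.202.74.200 - 162.202.74.207) does not contain 162.202.74.238
  162.202.74.248/29 (162.202.74.248 - 162.202.74.255) does not contain 162.202.74.238
  162.202.74.192/27 (162.202.74.192 - 162.202.74.223) does not contain 162.202.74.238
  162.202.10.0/23 (162.202.10.0 - 162.202.11.255) does not contain 162.202.74.238
  162.138.64.0/18 (162.138.64.0 - 162.138.127.255) does not contain 162.202.74.238
  162.234.0.0/16 (162.234.0.0 - 162.234.255.255) does not contain 162.202.74.238
Longest matching prefix is /13 -> next hop 6.68.9.223.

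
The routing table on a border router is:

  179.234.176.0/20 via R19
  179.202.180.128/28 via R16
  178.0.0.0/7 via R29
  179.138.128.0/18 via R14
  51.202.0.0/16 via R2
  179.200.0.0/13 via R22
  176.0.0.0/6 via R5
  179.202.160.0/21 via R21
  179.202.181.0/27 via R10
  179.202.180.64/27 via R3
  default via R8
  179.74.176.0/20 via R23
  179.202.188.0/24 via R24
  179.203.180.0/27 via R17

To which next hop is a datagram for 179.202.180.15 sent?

Routes whose prefix contains 179.202.180.15:
  0.0.0.0/0 (default, matches everything) -> R8
  176.0.0.0/6 (176.0.0.0 - 179.255.255.255) -> R5
  178.0.0.0/7 (178.0.0.0 - 179.255.255.255) -> R29
  179.200.0.0/13 (179.200.0.0 - 179.207.255.255) -> R22
More-specific entries that do NOT match:
  179.202.180.128/28 (179.202.180.128 - 179.202.180.143) does not contain 179.202.180.15
  179.202.181.0/27 (179.202.181.0 - 179.202.181.31) does not contain 179.202.180.15
  179.202.180.64/27 (179.202.180.64 - 179.202.180.95) does not contain 179.202.180.15
  179.203.180.0/27 (179.203.180.0 - 179.203.180.31) does not contain 179.202.180.15
  179.202.188.0/24 (179.202.188.0 - 179.202.188.255) does not contain 179.202.180.15
  179.202.160.0/21 (179.202.160.0 - 179.202.167.255) does not contain 179.202.180.15
  179.234.176.0/20 (179.234.176.0 - 179.234.191.255) does not contain 179.202.180.15
  179.74.176.0/20 (179.74.176.0 - 179.74.191.255) does not contain 179.202.180.15
  179.138.128.0/18 (179.138.128.0 - 179.138.191.255) does not contain 179.202.180.15
  51.202.0.0/16 (51.202.0.0 - 51.202.255.255) does not contain 179.202.180.15
Longest matching prefix is /13 -> next hop R22.

R22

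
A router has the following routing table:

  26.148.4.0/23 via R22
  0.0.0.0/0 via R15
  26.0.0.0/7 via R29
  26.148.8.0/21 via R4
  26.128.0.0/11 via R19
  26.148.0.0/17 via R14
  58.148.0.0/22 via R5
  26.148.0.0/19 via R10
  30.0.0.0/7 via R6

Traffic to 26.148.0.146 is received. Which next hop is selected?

R10

Routes whose prefix contains 26.148.0.146:
  0.0.0.0/0 (default, matches everything) -> R15
  26.0.0.0/7 (26.0.0.0 - 27.255.255.255) -> R29
  26.128.0.0/11 (26.128.0.0 - 26.159.255.255) -> R19
  26.148.0.0/17 (26.148.0.0 - 26.148.127.255) -> R14
  26.148.0.0/19 (26.148.0.0 - 26.148.31.255) -> R10
More-specific entries that do NOT match:
  26.148.4.0/23 (26.148.4.0 - 26.148.5.255) does not contain 26.148.0.146
  58.148.0.0/22 (58.148.0.0 - 58.148.3.255) does not contain 26.148.0.146
  26.148.8.0/21 (26.148.8.0 - 26.148.15.255) does not contain 26.148.0.146
Longest matching prefix is /19 -> next hop R10.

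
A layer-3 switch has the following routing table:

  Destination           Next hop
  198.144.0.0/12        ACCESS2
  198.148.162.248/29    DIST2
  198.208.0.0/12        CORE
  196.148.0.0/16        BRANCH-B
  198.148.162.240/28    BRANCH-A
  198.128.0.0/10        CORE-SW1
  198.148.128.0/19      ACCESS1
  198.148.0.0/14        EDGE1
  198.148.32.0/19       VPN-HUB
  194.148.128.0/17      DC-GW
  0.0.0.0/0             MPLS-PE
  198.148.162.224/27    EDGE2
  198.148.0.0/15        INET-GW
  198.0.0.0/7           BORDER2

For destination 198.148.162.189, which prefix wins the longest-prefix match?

198.148.0.0/15

Entries matching 198.148.162.189:
  0.0.0.0/0 (default, matches everything)
  198.0.0.0/7 (198.0.0.0 - 199.255.255.255)
  198.128.0.0/10 (198.128.0.0 - 198.191.255.255)
  198.144.0.0/12 (198.144.0.0 - 198.159.255.255)
  198.148.0.0/14 (198.148.0.0 - 198.151.255.255)
  198.148.0.0/15 (198.148.0.0 - 198.149.255.255)
Most specific is 198.148.0.0/15.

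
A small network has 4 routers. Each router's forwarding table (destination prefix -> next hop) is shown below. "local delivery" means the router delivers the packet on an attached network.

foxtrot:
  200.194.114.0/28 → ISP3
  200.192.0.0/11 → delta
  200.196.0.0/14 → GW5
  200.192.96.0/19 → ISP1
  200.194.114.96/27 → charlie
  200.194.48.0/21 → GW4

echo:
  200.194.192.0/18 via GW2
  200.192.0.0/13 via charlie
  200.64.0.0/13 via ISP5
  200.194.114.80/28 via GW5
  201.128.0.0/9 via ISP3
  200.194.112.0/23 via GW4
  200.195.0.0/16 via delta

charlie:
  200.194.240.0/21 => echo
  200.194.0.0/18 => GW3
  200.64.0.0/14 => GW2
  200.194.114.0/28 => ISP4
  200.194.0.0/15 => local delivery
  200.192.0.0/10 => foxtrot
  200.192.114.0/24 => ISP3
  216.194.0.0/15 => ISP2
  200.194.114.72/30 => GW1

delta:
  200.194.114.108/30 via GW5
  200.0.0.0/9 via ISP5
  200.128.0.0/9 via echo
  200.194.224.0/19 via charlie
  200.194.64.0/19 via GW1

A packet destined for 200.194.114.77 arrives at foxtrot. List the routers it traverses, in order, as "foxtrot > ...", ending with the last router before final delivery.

At foxtrot: longest match for 200.194.114.77 is 200.192.0.0/11 -> delta
At delta: longest match for 200.194.114.77 is 200.128.0.0/9 -> echo
At echo: longest match for 200.194.114.77 is 200.192.0.0/13 -> charlie
At charlie: longest match for 200.194.114.77 is 200.194.0.0/15 -> local delivery

foxtrot > delta > echo > charlie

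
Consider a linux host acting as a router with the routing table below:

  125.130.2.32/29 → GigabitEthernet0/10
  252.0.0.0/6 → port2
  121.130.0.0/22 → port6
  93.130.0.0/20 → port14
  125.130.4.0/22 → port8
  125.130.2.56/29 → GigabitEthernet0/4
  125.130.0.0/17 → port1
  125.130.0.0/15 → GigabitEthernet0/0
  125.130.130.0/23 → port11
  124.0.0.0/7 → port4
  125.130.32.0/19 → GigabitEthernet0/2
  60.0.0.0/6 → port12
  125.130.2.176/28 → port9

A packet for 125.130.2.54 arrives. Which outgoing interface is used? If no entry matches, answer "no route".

Routes whose prefix contains 125.130.2.54:
  124.0.0.0/7 (124.0.0.0 - 125.255.255.255) -> port4
  125.130.0.0/15 (125.130.0.0 - 125.131.255.255) -> GigabitEthernet0/0
  125.130.0.0/17 (125.130.0.0 - 125.130.127.255) -> port1
More-specific entries that do NOT match:
  125.130.2.32/29 (125.130.2.32 - 125.130.2.39) does not contain 125.130.2.54
  125.130.2.56/29 (125.130.2.56 - 125.130.2.63) does not contain 125.130.2.54
  125.130.2.176/28 (125.130.2.176 - 125.130.2.191) does not contain 125.130.2.54
  125.130.130.0/23 (125.130.130.0 - 125.130.131.255) does not contain 125.130.2.54
  121.130.0.0/22 (121.130.0.0 - 121.130.3.255) does not contain 125.130.2.54
  125.130.4.0/22 (125.130.4.0 - 125.130.7.255) does not contain 125.130.2.54
  93.130.0.0/20 (93.130.0.0 - 93.130.15.255) does not contain 125.130.2.54
  125.130.32.0/19 (125.130.32.0 - 125.130.63.255) does not contain 125.130.2.54
Longest matching prefix is /17 -> interface port1.

port1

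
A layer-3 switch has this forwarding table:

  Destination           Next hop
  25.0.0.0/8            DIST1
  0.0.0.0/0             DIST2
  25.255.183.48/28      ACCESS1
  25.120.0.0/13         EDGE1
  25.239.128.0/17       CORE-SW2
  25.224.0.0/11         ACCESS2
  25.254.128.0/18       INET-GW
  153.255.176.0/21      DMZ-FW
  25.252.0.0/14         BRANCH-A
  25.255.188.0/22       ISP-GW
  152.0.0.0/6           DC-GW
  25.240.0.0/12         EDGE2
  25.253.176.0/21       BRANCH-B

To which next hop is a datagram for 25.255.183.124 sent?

BRANCH-A

Routes whose prefix contains 25.255.183.124:
  0.0.0.0/0 (default, matches everything) -> DIST2
  25.0.0.0/8 (25.0.0.0 - 25.255.255.255) -> DIST1
  25.224.0.0/11 (25.224.0.0 - 25.255.255.255) -> ACCESS2
  25.240.0.0/12 (25.240.0.0 - 25.255.255.255) -> EDGE2
  25.252.0.0/14 (25.252.0.0 - 25.255.255.255) -> BRANCH-A
More-specific entries that do NOT match:
  25.255.183.48/28 (25.255.183.48 - 25.255.183.63) does not contain 25.255.183.124
  25.255.188.0/22 (25.255.188.0 - 25.255.191.255) does not contain 25.255.183.124
  153.255.176.0/21 (153.255.176.0 - 153.255.183.255) does not contain 25.255.183.124
  25.253.176.0/21 (25.253.176.0 - 25.253.183.255) does not contain 25.255.183.124
  25.254.128.0/18 (25.254.128.0 - 25.254.191.255) does not contain 25.255.183.124
  25.239.128.0/17 (25.239.128.0 - 25.239.255.255) does not contain 25.255.183.124
Longest matching prefix is /14 -> next hop BRANCH-A.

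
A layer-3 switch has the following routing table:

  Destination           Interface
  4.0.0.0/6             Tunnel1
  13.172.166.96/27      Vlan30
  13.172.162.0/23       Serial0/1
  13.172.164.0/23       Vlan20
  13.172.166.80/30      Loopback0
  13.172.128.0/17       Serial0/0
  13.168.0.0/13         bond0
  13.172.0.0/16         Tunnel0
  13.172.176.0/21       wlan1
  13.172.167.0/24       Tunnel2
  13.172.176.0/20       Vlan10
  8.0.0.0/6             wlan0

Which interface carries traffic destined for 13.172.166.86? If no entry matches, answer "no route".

Serial0/0

Routes whose prefix contains 13.172.166.86:
  13.168.0.0/13 (13.168.0.0 - 13.175.255.255) -> bond0
  13.172.0.0/16 (13.172.0.0 - 13.172.255.255) -> Tunnel0
  13.172.128.0/17 (13.172.128.0 - 13.172.255.255) -> Serial0/0
More-specific entries that do NOT match:
  13.172.166.80/30 (13.172.166.80 - 13.172.166.83) does not contain 13.172.166.86
  13.172.166.96/27 (13.172.166.96 - 13.172.166.127) does not contain 13.172.166.86
  13.172.167.0/24 (13.172.167.0 - 13.172.167.255) does not contain 13.172.166.86
  13.172.162.0/23 (13.172.162.0 - 13.172.163.255) does not contain 13.172.166.86
  13.172.164.0/23 (13.172.164.0 - 13.172.165.255) does not contain 13.172.166.86
  13.172.176.0/21 (13.172.176.0 - 13.172.183.255) does not contain 13.172.166.86
  13.172.176.0/20 (13.172.176.0 - 13.172.191.255) does not contain 13.172.166.86
Longest matching prefix is /17 -> interface Serial0/0.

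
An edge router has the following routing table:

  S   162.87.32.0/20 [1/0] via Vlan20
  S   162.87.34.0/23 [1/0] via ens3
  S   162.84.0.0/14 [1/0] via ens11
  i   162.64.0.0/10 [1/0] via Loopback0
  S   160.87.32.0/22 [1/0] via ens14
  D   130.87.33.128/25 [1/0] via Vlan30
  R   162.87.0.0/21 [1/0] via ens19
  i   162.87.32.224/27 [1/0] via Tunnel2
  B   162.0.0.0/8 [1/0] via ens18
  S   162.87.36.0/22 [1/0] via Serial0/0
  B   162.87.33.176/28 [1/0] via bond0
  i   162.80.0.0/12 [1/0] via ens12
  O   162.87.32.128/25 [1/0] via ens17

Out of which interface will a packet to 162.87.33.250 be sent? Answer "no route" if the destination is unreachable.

Vlan20

Routes whose prefix contains 162.87.33.250:
  162.0.0.0/8 (162.0.0.0 - 162.255.255.255) -> ens18
  162.64.0.0/10 (162.64.0.0 - 162.127.255.255) -> Loopback0
  162.80.0.0/12 (162.80.0.0 - 162.95.255.255) -> ens12
  162.84.0.0/14 (162.84.0.0 - 162.87.255.255) -> ens11
  162.87.32.0/20 (162.87.32.0 - 162.87.47.255) -> Vlan20
More-specific entries that do NOT match:
  162.87.33.176/28 (162.87.33.176 - 162.87.33.191) does not contain 162.87.33.250
  162.87.32.224/27 (162.87.32.224 - 162.87.32.255) does not contain 162.87.33.250
  130.87.33.128/25 (130.87.33.128 - 130.87.33.255) does not contain 162.87.33.250
  162.87.32.128/25 (162.87.32.128 - 162.87.32.255) does not contain 162.87.33.250
  162.87.34.0/23 (162.87.34.0 - 162.87.35.255) does not contain 162.87.33.250
  160.87.32.0/22 (160.87.32.0 - 160.87.35.255) does not contain 162.87.33.250
  162.87.36.0/22 (162.87.36.0 - 162.87.39.255) does not contain 162.87.33.250
  162.87.0.0/21 (162.87.0.0 - 162.87.7.255) does not contain 162.87.33.250
Longest matching prefix is /20 -> interface Vlan20.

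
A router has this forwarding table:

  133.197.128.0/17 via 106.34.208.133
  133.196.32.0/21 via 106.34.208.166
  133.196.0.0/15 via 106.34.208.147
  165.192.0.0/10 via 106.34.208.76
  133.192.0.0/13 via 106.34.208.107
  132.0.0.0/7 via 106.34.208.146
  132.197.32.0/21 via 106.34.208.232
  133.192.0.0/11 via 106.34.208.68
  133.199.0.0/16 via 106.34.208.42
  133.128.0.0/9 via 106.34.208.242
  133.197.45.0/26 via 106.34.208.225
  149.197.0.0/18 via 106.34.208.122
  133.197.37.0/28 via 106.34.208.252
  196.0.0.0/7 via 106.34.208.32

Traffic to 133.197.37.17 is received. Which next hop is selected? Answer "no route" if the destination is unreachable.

106.34.208.147

Routes whose prefix contains 133.197.37.17:
  132.0.0.0/7 (132.0.0.0 - 133.255.255.255) -> 106.34.208.146
  133.128.0.0/9 (133.128.0.0 - 133.255.255.255) -> 106.34.208.242
  133.192.0.0/11 (133.192.0.0 - 133.223.255.255) -> 106.34.208.68
  133.192.0.0/13 (133.192.0.0 - 133.199.255.255) -> 106.34.208.107
  133.196.0.0/15 (133.196.0.0 - 133.197.255.255) -> 106.34.208.147
More-specific entries that do NOT match:
  133.197.37.0/28 (133.197.37.0 - 133.197.37.15) does not contain 133.197.37.17
  133.197.45.0/26 (133.197.45.0 - 133.197.45.63) does not contain 133.197.37.17
  133.196.32.0/21 (133.196.32.0 - 133.196.39.255) does not contain 133.197.37.17
  132.197.32.0/21 (132.197.32.0 - 132.197.39.255) does not contain 133.197.37.17
  149.197.0.0/18 (149.197.0.0 - 149.197.63.255) does not contain 133.197.37.17
  133.197.128.0/17 (133.197.128.0 - 133.197.255.255) does not contain 133.197.37.17
  133.199.0.0/16 (133.199.0.0 - 133.199.255.255) does not contain 133.197.37.17
Longest matching prefix is /15 -> next hop 106.34.208.147.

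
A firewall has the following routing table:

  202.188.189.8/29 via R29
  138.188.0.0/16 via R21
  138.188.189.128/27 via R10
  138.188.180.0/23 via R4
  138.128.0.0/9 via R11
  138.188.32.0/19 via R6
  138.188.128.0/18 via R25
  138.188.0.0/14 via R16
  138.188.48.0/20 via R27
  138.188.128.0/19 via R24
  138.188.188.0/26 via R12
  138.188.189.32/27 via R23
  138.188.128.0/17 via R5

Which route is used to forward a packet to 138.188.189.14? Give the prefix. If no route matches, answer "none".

138.188.128.0/18

Entries matching 138.188.189.14:
  138.128.0.0/9 (138.128.0.0 - 138.255.255.255)
  138.188.0.0/14 (138.188.0.0 - 138.191.255.255)
  138.188.0.0/16 (138.188.0.0 - 138.188.255.255)
  138.188.128.0/17 (138.188.128.0 - 138.188.255.255)
  138.188.128.0/18 (138.188.128.0 - 138.188.191.255)
Most specific is 138.188.128.0/18.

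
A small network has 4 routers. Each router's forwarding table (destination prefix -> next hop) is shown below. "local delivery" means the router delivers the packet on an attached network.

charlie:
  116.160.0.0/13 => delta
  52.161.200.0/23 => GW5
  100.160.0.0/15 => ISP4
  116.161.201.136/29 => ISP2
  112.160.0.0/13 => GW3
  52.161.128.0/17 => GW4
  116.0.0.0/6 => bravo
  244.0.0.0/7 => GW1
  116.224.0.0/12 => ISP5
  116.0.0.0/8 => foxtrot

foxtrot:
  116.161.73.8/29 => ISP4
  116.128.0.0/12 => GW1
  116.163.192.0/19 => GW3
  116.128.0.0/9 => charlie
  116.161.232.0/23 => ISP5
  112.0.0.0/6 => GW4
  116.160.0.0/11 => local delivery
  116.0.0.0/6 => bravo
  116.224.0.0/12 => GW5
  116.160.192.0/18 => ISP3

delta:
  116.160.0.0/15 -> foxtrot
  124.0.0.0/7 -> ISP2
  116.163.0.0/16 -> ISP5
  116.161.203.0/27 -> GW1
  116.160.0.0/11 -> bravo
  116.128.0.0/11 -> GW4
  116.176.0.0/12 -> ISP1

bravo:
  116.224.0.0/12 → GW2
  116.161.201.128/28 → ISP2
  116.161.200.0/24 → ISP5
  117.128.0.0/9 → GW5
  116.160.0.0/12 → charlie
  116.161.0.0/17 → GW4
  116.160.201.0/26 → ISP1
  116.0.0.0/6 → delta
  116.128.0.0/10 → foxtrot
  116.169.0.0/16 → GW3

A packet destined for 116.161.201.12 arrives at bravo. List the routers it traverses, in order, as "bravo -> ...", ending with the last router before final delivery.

bravo -> charlie -> delta -> foxtrot

At bravo: longest match for 116.161.201.12 is 116.160.0.0/12 -> charlie
At charlie: longest match for 116.161.201.12 is 116.160.0.0/13 -> delta
At delta: longest match for 116.161.201.12 is 116.160.0.0/15 -> foxtrot
At foxtrot: longest match for 116.161.201.12 is 116.160.0.0/11 -> local delivery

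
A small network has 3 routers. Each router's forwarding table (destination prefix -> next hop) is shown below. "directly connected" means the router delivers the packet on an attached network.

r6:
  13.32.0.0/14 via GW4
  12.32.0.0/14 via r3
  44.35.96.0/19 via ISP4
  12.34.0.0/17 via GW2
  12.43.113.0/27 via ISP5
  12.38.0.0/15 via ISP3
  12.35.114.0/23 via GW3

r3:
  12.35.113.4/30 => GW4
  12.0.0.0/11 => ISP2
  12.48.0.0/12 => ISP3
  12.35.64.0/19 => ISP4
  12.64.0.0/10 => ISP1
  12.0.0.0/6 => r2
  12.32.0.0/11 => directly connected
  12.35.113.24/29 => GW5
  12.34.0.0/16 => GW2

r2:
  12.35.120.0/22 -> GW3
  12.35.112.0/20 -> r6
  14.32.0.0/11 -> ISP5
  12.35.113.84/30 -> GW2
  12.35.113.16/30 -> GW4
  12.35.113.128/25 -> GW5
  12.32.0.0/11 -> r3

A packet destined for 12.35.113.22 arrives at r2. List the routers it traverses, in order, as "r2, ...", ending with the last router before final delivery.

At r2: longest match for 12.35.113.22 is 12.35.112.0/20 -> r6
At r6: longest match for 12.35.113.22 is 12.32.0.0/14 -> r3
At r3: longest match for 12.35.113.22 is 12.32.0.0/11 -> directly connected

r2, r6, r3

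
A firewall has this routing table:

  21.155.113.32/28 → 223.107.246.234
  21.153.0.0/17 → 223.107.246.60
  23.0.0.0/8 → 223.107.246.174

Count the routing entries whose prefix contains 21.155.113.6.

No listed prefix contains 21.155.113.6.
Total matching entries: 0.

0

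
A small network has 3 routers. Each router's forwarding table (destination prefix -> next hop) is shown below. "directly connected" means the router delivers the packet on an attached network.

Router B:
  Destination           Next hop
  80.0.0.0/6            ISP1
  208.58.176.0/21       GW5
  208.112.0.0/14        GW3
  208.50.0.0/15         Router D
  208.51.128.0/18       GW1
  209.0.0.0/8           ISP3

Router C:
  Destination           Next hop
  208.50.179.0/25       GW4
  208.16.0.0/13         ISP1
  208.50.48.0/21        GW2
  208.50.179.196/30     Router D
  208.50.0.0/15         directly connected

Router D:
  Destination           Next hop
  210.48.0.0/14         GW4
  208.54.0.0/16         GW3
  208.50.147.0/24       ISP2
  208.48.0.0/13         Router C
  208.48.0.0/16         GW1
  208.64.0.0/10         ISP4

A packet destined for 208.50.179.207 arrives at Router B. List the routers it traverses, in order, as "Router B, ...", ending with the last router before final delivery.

Router B, Router D, Router C

At Router B: longest match for 208.50.179.207 is 208.50.0.0/15 -> Router D
At Router D: longest match for 208.50.179.207 is 208.48.0.0/13 -> Router C
At Router C: longest match for 208.50.179.207 is 208.50.0.0/15 -> directly connected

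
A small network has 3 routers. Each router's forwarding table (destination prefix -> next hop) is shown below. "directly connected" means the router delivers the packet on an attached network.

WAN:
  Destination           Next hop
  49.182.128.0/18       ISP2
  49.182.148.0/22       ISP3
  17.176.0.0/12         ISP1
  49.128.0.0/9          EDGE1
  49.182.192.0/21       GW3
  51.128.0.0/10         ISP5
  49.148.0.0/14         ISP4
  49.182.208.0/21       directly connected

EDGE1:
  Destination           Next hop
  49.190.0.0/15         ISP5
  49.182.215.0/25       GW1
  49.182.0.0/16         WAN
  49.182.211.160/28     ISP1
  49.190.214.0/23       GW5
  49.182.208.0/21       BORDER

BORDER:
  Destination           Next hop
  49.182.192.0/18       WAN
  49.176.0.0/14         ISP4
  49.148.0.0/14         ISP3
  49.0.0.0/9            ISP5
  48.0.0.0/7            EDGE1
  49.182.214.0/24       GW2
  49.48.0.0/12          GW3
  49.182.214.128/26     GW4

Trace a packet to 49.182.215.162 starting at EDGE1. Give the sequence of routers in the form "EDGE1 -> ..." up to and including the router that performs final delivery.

At EDGE1: longest match for 49.182.215.162 is 49.182.208.0/21 -> BORDER
At BORDER: longest match for 49.182.215.162 is 49.182.192.0/18 -> WAN
At WAN: longest match for 49.182.215.162 is 49.182.208.0/21 -> directly connected

EDGE1 -> BORDER -> WAN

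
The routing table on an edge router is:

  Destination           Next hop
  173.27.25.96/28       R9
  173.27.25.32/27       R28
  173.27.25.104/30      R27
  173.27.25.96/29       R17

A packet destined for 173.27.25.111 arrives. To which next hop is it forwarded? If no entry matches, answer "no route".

R9

Routes whose prefix contains 173.27.25.111:
  173.27.25.96/28 (173.27.25.96 - 173.27.25.111) -> R9
More-specific entries that do NOT match:
  173.27.25.104/30 (173.27.25.104 - 173.27.25.107) does not contain 173.27.25.111
  173.27.25.96/29 (173.27.25.96 - 173.27.25.103) does not contain 173.27.25.111
Longest matching prefix is /28 -> next hop R9.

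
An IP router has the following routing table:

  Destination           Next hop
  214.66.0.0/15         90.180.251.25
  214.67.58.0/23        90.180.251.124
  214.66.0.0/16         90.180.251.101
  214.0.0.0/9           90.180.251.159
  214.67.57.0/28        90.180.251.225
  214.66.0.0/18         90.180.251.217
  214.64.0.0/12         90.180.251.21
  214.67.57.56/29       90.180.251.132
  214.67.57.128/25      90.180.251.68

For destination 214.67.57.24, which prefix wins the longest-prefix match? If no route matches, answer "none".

Entries matching 214.67.57.24:
  214.0.0.0/9 (214.0.0.0 - 214.127.255.255)
  214.64.0.0/12 (214.64.0.0 - 214.79.255.255)
  214.66.0.0/15 (214.66.0.0 - 214.67.255.255)
Most specific is 214.66.0.0/15.

214.66.0.0/15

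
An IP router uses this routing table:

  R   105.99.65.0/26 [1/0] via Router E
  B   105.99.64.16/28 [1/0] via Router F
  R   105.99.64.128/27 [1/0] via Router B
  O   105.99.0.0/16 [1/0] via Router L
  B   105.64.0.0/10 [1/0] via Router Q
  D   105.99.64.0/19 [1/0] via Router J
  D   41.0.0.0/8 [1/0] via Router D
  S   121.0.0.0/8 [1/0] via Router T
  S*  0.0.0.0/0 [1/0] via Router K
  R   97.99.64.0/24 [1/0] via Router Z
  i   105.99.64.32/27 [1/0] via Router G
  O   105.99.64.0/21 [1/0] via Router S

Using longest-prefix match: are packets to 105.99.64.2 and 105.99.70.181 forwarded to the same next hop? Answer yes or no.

105.99.64.2: longest match 105.99.64.0/21 -> Router S
105.99.70.181: longest match 105.99.64.0/21 -> Router S

yes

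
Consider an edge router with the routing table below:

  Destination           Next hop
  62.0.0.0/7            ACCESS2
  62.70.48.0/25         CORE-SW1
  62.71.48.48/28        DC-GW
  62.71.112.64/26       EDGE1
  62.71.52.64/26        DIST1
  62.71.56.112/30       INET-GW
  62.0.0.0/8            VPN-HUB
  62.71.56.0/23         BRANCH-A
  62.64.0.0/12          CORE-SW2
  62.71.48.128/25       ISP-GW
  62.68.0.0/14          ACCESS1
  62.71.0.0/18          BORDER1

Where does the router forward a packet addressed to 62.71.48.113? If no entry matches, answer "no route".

Routes whose prefix contains 62.71.48.113:
  62.0.0.0/7 (62.0.0.0 - 63.255.255.255) -> ACCESS2
  62.0.0.0/8 (62.0.0.0 - 62.255.255.255) -> VPN-HUB
  62.64.0.0/12 (62.64.0.0 - 62.79.255.255) -> CORE-SW2
  62.68.0.0/14 (62.68.0.0 - 62.71.255.255) -> ACCESS1
  62.71.0.0/18 (62.71.0.0 - 62.71.63.255) -> BORDER1
More-specific entries that do NOT match:
  62.71.56.112/30 (62.71.56.112 - 62.71.56.115) does not contain 62.71.48.113
  62.71.48.48/28 (62.71.48.48 - 62.71.48.63) does not contain 62.71.48.113
  62.71.112.64/26 (62.71.112.64 - 62.71.112.127) does not contain 62.71.48.113
  62.71.52.64/26 (62.71.52.64 - 62.71.52.127) does not contain 62.71.48.113
  62.70.48.0/25 (62.70.48.0 - 62.70.48.127) does not contain 62.71.48.113
  62.71.48.128/25 (62.71.48.128 - 62.71.48.255) does not contain 62.71.48.113
  62.71.56.0/23 (62.71.56.0 - 62.71.57.255) does not contain 62.71.48.113
Longest matching prefix is /18 -> next hop BORDER1.

BORDER1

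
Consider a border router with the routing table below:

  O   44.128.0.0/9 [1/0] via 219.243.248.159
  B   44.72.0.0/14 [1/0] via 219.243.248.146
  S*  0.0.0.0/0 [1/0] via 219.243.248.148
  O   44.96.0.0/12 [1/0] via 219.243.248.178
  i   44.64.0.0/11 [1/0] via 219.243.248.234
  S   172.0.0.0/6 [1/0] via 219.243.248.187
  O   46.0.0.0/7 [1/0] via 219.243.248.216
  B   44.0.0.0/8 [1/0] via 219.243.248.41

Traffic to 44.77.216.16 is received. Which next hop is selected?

219.243.248.234

Routes whose prefix contains 44.77.216.16:
  0.0.0.0/0 (default, matches everything) -> 219.243.248.148
  44.0.0.0/8 (44.0.0.0 - 44.255.255.255) -> 219.243.248.41
  44.64.0.0/11 (44.64.0.0 - 44.95.255.255) -> 219.243.248.234
More-specific entries that do NOT match:
  44.72.0.0/14 (44.72.0.0 - 44.75.255.255) does not contain 44.77.216.16
  44.96.0.0/12 (44.96.0.0 - 44.111.255.255) does not contain 44.77.216.16
Longest matching prefix is /11 -> next hop 219.243.248.234.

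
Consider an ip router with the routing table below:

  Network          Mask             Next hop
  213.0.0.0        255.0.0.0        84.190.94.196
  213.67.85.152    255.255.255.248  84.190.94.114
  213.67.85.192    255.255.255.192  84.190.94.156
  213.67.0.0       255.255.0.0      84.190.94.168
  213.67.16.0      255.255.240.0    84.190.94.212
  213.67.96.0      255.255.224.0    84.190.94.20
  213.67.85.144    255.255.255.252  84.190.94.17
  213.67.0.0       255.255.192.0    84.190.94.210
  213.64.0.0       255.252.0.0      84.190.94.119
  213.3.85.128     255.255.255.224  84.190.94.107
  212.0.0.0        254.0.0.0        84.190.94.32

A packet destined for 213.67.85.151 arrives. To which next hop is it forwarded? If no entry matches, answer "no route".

84.190.94.168

Routes whose prefix contains 213.67.85.151:
  212.0.0.0/7 (212.0.0.0 - 213.255.255.255) -> 84.190.94.32
  213.0.0.0/8 (213.0.0.0 - 213.255.255.255) -> 84.190.94.196
  213.64.0.0/14 (213.64.0.0 - 213.67.255.255) -> 84.190.94.119
  213.67.0.0/16 (213.67.0.0 - 213.67.255.255) -> 84.190.94.168
More-specific entries that do NOT match:
  213.67.85.144/30 (213.67.85.144 - 213.67.85.147) does not contain 213.67.85.151
  213.67.85.152/29 (213.67.85.152 - 213.67.85.159) does not contain 213.67.85.151
  213.3.85.128/27 (213.3.85.128 - 213.3.85.159) does not contain 213.67.85.151
  213.67.85.192/26 (213.67.85.192 - 213.67.85.255) does not contain 213.67.85.151
  213.67.16.0/20 (213.67.16.0 - 213.67.31.255) does not contain 213.67.85.151
  213.67.96.0/19 (213.67.96.0 - 213.67.127.255) does not contain 213.67.85.151
  213.67.0.0/18 (213.67.0.0 - 213.67.63.255) does not contain 213.67.85.151
Longest matching prefix is /16 -> next hop 84.190.94.168.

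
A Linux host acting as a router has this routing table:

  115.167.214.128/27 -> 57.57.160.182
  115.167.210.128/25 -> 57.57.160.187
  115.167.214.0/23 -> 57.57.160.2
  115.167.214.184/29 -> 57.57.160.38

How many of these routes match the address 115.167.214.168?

Prefixes containing 115.167.214.168:
  115.167.214.0/23 (115.167.214.0 - 115.167.215.255)
Total matching entries: 1.

1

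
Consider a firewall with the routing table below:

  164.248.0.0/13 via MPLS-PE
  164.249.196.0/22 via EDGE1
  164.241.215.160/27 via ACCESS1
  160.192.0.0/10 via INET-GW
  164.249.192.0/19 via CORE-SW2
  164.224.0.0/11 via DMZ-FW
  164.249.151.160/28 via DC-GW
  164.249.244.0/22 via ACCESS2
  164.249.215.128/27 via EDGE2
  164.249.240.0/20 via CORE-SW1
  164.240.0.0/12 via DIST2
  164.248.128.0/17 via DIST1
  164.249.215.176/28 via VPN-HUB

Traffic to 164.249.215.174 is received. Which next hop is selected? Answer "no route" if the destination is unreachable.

Routes whose prefix contains 164.249.215.174:
  164.224.0.0/11 (164.224.0.0 - 164.255.255.255) -> DMZ-FW
  164.240.0.0/12 (164.240.0.0 - 164.255.255.255) -> DIST2
  164.248.0.0/13 (164.248.0.0 - 164.255.255.255) -> MPLS-PE
  164.249.192.0/19 (164.249.192.0 - 164.249.223.255) -> CORE-SW2
More-specific entries that do NOT match:
  164.249.151.160/28 (164.249.151.160 - 164.249.151.175) does not contain 164.249.215.174
  164.249.215.176/28 (164.249.215.176 - 164.249.215.191) does not contain 164.249.215.174
  164.241.215.160/27 (164.241.215.160 - 164.241.215.191) does not contain 164.249.215.174
  164.249.215.128/27 (164.249.215.128 - 164.249.215.159) does not contain 164.249.215.174
  164.249.196.0/22 (164.249.196.0 - 164.249.199.255) does not contain 164.249.215.174
  164.249.244.0/22 (164.249.244.0 - 164.249.247.255) does not contain 164.249.215.174
  164.249.240.0/20 (164.249.240.0 - 164.249.255.255) does not contain 164.249.215.174
Longest matching prefix is /19 -> next hop CORE-SW2.

CORE-SW2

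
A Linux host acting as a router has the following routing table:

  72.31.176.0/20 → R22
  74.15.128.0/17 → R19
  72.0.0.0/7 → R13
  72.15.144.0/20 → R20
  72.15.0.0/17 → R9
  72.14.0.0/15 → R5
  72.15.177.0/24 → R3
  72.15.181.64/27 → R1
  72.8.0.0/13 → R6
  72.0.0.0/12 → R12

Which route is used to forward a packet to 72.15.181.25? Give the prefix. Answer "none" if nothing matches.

72.14.0.0/15

Entries matching 72.15.181.25:
  72.0.0.0/7 (72.0.0.0 - 73.255.255.255)
  72.0.0.0/12 (72.0.0.0 - 72.15.255.255)
  72.8.0.0/13 (72.8.0.0 - 72.15.255.255)
  72.14.0.0/15 (72.14.0.0 - 72.15.255.255)
Most specific is 72.14.0.0/15.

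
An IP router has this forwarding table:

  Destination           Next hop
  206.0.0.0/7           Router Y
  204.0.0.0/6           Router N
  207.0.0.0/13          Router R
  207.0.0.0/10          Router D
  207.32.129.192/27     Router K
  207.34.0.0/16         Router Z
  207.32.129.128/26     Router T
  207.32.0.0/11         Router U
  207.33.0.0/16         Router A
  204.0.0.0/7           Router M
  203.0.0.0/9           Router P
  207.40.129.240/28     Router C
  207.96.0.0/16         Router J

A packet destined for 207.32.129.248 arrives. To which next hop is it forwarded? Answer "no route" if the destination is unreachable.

Router U

Routes whose prefix contains 207.32.129.248:
  204.0.0.0/6 (204.0.0.0 - 207.255.255.255) -> Router N
  206.0.0.0/7 (206.0.0.0 - 207.255.255.255) -> Router Y
  207.0.0.0/10 (207.0.0.0 - 207.63.255.255) -> Router D
  207.32.0.0/11 (207.32.0.0 - 207.63.255.255) -> Router U
More-specific entries that do NOT match:
  207.40.129.240/28 (207.40.129.240 - 207.40.129.255) does not contain 207.32.129.248
  207.32.129.192/27 (207.32.129.192 - 207.32.129.223) does not contain 207.32.129.248
  207.32.129.128/26 (207.32.129.128 - 207.32.129.191) does not contain 207.32.129.248
  207.34.0.0/16 (207.34.0.0 - 207.34.255.255) does not contain 207.32.129.248
  207.33.0.0/16 (207.33.0.0 - 207.33.255.255) does not contain 207.32.129.248
  207.96.0.0/16 (207.96.0.0 - 207.96.255.255) does not contain 207.32.129.248
  207.0.0.0/13 (207.0.0.0 - 207.7.255.255) does not contain 207.32.129.248
Longest matching prefix is /11 -> next hop Router U.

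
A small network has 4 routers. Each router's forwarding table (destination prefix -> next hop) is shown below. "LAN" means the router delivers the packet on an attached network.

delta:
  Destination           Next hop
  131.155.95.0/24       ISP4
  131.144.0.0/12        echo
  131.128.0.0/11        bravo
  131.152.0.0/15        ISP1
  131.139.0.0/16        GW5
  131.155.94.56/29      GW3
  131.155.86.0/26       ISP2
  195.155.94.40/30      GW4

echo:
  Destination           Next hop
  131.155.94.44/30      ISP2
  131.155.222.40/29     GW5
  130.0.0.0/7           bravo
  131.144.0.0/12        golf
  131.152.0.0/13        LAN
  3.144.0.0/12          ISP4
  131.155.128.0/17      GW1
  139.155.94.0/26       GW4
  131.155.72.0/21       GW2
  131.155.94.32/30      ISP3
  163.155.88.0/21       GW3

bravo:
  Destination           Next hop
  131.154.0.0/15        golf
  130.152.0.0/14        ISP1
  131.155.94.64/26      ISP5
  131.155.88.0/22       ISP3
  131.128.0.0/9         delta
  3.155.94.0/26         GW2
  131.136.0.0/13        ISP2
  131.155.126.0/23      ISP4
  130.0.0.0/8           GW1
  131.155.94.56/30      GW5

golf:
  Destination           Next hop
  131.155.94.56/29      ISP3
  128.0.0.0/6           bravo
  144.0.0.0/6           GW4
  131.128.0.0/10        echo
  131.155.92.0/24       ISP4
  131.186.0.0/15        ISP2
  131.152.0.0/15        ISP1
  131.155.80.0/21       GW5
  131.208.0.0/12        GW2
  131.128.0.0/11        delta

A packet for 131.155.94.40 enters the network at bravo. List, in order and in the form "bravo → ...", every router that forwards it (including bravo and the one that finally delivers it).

At bravo: longest match for 131.155.94.40 is 131.154.0.0/15 -> golf
At golf: longest match for 131.155.94.40 is 131.128.0.0/11 -> delta
At delta: longest match for 131.155.94.40 is 131.144.0.0/12 -> echo
At echo: longest match for 131.155.94.40 is 131.152.0.0/13 -> LAN

bravo → golf → delta → echo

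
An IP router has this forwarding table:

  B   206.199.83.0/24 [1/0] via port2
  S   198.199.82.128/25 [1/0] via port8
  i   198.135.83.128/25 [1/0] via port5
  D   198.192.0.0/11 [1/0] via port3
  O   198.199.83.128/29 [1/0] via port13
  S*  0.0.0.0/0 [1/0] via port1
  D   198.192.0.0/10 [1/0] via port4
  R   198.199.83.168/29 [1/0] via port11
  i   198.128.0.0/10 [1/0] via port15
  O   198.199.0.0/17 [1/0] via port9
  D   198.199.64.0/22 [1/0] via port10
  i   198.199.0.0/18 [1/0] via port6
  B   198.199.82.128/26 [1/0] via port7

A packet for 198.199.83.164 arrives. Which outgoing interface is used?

port9

Routes whose prefix contains 198.199.83.164:
  0.0.0.0/0 (default, matches everything) -> port1
  198.192.0.0/10 (198.192.0.0 - 198.255.255.255) -> port4
  198.192.0.0/11 (198.192.0.0 - 198.223.255.255) -> port3
  198.199.0.0/17 (198.199.0.0 - 198.199.127.255) -> port9
More-specific entries that do NOT match:
  198.199.83.128/29 (198.199.83.128 - 198.199.83.135) does not contain 198.199.83.164
  198.199.83.168/29 (198.199.83.168 - 198.199.83.175) does not contain 198.199.83.164
  198.199.82.128/26 (198.199.82.128 - 198.199.82.191) does not contain 198.199.83.164
  198.199.82.128/25 (198.199.82.128 - 198.199.82.255) does not contain 198.199.83.164
  198.135.83.128/25 (198.135.83.128 - 198.135.83.255) does not contain 198.199.83.164
  206.199.83.0/24 (206.199.83.0 - 206.199.83.255) does not contain 198.199.83.164
  198.199.64.0/22 (198.199.64.0 - 198.199.67.255) does not contain 198.199.83.164
  198.199.0.0/18 (198.199.0.0 - 198.199.63.255) does not contain 198.199.83.164
Longest matching prefix is /17 -> interface port9.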